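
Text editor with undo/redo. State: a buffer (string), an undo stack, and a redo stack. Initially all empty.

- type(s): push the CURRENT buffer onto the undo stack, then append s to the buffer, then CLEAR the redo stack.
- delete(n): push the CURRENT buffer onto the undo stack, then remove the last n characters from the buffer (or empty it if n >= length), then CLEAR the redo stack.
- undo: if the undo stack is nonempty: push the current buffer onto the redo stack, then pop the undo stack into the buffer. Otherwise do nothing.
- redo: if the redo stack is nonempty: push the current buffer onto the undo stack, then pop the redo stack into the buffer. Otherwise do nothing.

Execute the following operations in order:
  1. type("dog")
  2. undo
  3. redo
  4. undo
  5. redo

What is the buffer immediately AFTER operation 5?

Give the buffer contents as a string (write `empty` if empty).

After op 1 (type): buf='dog' undo_depth=1 redo_depth=0
After op 2 (undo): buf='(empty)' undo_depth=0 redo_depth=1
After op 3 (redo): buf='dog' undo_depth=1 redo_depth=0
After op 4 (undo): buf='(empty)' undo_depth=0 redo_depth=1
After op 5 (redo): buf='dog' undo_depth=1 redo_depth=0

Answer: dog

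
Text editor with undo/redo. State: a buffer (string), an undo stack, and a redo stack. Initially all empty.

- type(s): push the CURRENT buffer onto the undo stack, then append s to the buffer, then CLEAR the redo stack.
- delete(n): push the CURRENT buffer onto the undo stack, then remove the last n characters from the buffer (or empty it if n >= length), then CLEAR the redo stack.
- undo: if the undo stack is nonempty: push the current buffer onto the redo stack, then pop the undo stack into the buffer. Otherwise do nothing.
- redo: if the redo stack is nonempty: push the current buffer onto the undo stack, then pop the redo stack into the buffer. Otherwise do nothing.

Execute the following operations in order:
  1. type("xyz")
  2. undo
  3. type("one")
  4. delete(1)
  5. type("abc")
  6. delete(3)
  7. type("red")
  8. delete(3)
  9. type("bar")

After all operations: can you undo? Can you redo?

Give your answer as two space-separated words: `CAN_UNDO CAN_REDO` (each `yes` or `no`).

After op 1 (type): buf='xyz' undo_depth=1 redo_depth=0
After op 2 (undo): buf='(empty)' undo_depth=0 redo_depth=1
After op 3 (type): buf='one' undo_depth=1 redo_depth=0
After op 4 (delete): buf='on' undo_depth=2 redo_depth=0
After op 5 (type): buf='onabc' undo_depth=3 redo_depth=0
After op 6 (delete): buf='on' undo_depth=4 redo_depth=0
After op 7 (type): buf='onred' undo_depth=5 redo_depth=0
After op 8 (delete): buf='on' undo_depth=6 redo_depth=0
After op 9 (type): buf='onbar' undo_depth=7 redo_depth=0

Answer: yes no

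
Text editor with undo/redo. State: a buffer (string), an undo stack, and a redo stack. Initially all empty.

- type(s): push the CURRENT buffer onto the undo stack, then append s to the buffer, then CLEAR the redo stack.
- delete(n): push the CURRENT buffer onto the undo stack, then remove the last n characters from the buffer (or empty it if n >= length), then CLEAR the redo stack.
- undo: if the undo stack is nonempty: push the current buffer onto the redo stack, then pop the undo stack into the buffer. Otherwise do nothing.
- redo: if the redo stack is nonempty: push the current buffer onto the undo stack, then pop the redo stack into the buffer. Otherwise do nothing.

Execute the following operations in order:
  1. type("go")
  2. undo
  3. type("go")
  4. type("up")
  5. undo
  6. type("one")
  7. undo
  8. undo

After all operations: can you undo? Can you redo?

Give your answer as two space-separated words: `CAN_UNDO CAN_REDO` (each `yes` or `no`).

After op 1 (type): buf='go' undo_depth=1 redo_depth=0
After op 2 (undo): buf='(empty)' undo_depth=0 redo_depth=1
After op 3 (type): buf='go' undo_depth=1 redo_depth=0
After op 4 (type): buf='goup' undo_depth=2 redo_depth=0
After op 5 (undo): buf='go' undo_depth=1 redo_depth=1
After op 6 (type): buf='goone' undo_depth=2 redo_depth=0
After op 7 (undo): buf='go' undo_depth=1 redo_depth=1
After op 8 (undo): buf='(empty)' undo_depth=0 redo_depth=2

Answer: no yes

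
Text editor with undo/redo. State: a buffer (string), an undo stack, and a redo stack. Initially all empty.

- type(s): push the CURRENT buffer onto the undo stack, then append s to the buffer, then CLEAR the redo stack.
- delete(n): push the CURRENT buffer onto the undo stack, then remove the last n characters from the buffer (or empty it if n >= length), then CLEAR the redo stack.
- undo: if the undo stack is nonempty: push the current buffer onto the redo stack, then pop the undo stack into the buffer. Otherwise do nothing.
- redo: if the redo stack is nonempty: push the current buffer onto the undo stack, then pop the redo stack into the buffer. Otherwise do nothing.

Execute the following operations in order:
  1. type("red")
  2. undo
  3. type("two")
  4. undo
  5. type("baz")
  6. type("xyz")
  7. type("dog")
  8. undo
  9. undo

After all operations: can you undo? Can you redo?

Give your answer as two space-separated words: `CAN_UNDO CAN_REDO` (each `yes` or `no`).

Answer: yes yes

Derivation:
After op 1 (type): buf='red' undo_depth=1 redo_depth=0
After op 2 (undo): buf='(empty)' undo_depth=0 redo_depth=1
After op 3 (type): buf='two' undo_depth=1 redo_depth=0
After op 4 (undo): buf='(empty)' undo_depth=0 redo_depth=1
After op 5 (type): buf='baz' undo_depth=1 redo_depth=0
After op 6 (type): buf='bazxyz' undo_depth=2 redo_depth=0
After op 7 (type): buf='bazxyzdog' undo_depth=3 redo_depth=0
After op 8 (undo): buf='bazxyz' undo_depth=2 redo_depth=1
After op 9 (undo): buf='baz' undo_depth=1 redo_depth=2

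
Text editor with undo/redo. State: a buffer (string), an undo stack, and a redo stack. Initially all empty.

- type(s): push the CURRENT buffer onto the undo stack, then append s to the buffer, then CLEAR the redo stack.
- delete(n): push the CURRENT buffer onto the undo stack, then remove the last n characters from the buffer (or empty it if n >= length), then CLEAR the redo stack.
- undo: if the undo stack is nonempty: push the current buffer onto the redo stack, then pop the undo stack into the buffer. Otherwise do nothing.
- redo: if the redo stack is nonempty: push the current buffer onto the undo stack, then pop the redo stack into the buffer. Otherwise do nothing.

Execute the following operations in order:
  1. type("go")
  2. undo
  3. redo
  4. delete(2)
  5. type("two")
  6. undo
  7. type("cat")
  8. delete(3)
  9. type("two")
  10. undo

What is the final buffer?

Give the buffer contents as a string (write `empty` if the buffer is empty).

After op 1 (type): buf='go' undo_depth=1 redo_depth=0
After op 2 (undo): buf='(empty)' undo_depth=0 redo_depth=1
After op 3 (redo): buf='go' undo_depth=1 redo_depth=0
After op 4 (delete): buf='(empty)' undo_depth=2 redo_depth=0
After op 5 (type): buf='two' undo_depth=3 redo_depth=0
After op 6 (undo): buf='(empty)' undo_depth=2 redo_depth=1
After op 7 (type): buf='cat' undo_depth=3 redo_depth=0
After op 8 (delete): buf='(empty)' undo_depth=4 redo_depth=0
After op 9 (type): buf='two' undo_depth=5 redo_depth=0
After op 10 (undo): buf='(empty)' undo_depth=4 redo_depth=1

Answer: empty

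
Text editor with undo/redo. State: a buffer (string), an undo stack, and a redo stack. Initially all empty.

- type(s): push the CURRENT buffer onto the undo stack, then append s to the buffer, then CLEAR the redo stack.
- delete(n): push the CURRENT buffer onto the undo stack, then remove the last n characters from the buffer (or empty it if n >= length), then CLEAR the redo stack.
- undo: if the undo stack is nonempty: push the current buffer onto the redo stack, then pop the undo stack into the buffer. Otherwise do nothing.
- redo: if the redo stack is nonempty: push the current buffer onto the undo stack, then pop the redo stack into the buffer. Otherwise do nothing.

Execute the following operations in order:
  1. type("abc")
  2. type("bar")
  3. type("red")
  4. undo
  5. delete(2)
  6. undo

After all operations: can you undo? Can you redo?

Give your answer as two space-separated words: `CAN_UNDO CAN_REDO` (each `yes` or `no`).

Answer: yes yes

Derivation:
After op 1 (type): buf='abc' undo_depth=1 redo_depth=0
After op 2 (type): buf='abcbar' undo_depth=2 redo_depth=0
After op 3 (type): buf='abcbarred' undo_depth=3 redo_depth=0
After op 4 (undo): buf='abcbar' undo_depth=2 redo_depth=1
After op 5 (delete): buf='abcb' undo_depth=3 redo_depth=0
After op 6 (undo): buf='abcbar' undo_depth=2 redo_depth=1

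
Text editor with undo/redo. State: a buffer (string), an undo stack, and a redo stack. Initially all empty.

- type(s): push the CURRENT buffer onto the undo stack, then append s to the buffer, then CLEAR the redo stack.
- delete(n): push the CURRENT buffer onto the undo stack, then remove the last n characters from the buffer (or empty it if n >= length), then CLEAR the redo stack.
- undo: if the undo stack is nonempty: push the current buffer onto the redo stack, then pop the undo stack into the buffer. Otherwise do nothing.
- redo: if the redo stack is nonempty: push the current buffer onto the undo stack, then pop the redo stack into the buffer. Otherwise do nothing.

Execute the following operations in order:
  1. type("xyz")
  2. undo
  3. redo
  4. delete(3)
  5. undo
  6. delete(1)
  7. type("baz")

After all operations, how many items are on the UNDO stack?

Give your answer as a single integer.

After op 1 (type): buf='xyz' undo_depth=1 redo_depth=0
After op 2 (undo): buf='(empty)' undo_depth=0 redo_depth=1
After op 3 (redo): buf='xyz' undo_depth=1 redo_depth=0
After op 4 (delete): buf='(empty)' undo_depth=2 redo_depth=0
After op 5 (undo): buf='xyz' undo_depth=1 redo_depth=1
After op 6 (delete): buf='xy' undo_depth=2 redo_depth=0
After op 7 (type): buf='xybaz' undo_depth=3 redo_depth=0

Answer: 3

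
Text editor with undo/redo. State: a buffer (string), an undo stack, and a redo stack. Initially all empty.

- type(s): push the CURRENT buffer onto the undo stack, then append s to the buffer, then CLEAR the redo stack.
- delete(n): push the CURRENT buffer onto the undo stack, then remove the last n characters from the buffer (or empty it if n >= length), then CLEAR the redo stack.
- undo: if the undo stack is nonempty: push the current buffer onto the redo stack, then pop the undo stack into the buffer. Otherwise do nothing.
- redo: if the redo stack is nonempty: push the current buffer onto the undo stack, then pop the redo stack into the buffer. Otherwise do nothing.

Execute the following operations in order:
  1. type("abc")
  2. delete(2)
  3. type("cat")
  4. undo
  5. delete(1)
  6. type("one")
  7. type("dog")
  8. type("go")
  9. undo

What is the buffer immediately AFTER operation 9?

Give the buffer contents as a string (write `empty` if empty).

After op 1 (type): buf='abc' undo_depth=1 redo_depth=0
After op 2 (delete): buf='a' undo_depth=2 redo_depth=0
After op 3 (type): buf='acat' undo_depth=3 redo_depth=0
After op 4 (undo): buf='a' undo_depth=2 redo_depth=1
After op 5 (delete): buf='(empty)' undo_depth=3 redo_depth=0
After op 6 (type): buf='one' undo_depth=4 redo_depth=0
After op 7 (type): buf='onedog' undo_depth=5 redo_depth=0
After op 8 (type): buf='onedoggo' undo_depth=6 redo_depth=0
After op 9 (undo): buf='onedog' undo_depth=5 redo_depth=1

Answer: onedog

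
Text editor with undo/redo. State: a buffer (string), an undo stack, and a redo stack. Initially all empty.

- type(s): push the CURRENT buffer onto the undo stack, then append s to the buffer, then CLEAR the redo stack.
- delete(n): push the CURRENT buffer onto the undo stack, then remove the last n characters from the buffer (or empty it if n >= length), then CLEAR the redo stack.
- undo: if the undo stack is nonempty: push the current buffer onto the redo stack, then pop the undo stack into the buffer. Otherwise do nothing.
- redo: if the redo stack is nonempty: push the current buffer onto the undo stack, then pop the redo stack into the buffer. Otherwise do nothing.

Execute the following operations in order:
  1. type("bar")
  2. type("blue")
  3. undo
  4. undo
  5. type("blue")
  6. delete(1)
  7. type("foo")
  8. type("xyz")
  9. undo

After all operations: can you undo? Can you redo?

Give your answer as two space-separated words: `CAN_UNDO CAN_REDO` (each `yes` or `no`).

After op 1 (type): buf='bar' undo_depth=1 redo_depth=0
After op 2 (type): buf='barblue' undo_depth=2 redo_depth=0
After op 3 (undo): buf='bar' undo_depth=1 redo_depth=1
After op 4 (undo): buf='(empty)' undo_depth=0 redo_depth=2
After op 5 (type): buf='blue' undo_depth=1 redo_depth=0
After op 6 (delete): buf='blu' undo_depth=2 redo_depth=0
After op 7 (type): buf='blufoo' undo_depth=3 redo_depth=0
After op 8 (type): buf='blufooxyz' undo_depth=4 redo_depth=0
After op 9 (undo): buf='blufoo' undo_depth=3 redo_depth=1

Answer: yes yes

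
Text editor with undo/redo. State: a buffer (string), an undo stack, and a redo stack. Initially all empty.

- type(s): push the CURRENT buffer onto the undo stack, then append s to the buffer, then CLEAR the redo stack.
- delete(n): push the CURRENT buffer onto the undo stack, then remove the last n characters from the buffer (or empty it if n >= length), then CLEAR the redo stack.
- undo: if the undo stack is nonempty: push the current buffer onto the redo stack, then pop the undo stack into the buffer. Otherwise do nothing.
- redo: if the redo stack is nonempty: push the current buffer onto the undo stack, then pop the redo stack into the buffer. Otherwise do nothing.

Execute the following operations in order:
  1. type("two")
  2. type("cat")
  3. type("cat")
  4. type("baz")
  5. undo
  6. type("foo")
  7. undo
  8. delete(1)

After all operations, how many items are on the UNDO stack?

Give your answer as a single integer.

Answer: 4

Derivation:
After op 1 (type): buf='two' undo_depth=1 redo_depth=0
After op 2 (type): buf='twocat' undo_depth=2 redo_depth=0
After op 3 (type): buf='twocatcat' undo_depth=3 redo_depth=0
After op 4 (type): buf='twocatcatbaz' undo_depth=4 redo_depth=0
After op 5 (undo): buf='twocatcat' undo_depth=3 redo_depth=1
After op 6 (type): buf='twocatcatfoo' undo_depth=4 redo_depth=0
After op 7 (undo): buf='twocatcat' undo_depth=3 redo_depth=1
After op 8 (delete): buf='twocatca' undo_depth=4 redo_depth=0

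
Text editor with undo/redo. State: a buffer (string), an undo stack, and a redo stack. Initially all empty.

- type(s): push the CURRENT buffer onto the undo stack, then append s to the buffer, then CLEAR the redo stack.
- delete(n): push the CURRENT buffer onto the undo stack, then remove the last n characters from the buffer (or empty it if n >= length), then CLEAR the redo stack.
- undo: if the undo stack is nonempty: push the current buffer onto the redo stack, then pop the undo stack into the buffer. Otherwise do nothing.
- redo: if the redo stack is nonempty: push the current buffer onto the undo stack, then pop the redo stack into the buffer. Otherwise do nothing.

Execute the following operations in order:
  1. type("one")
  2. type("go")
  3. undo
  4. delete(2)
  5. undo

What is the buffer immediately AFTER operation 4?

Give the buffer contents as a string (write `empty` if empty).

After op 1 (type): buf='one' undo_depth=1 redo_depth=0
After op 2 (type): buf='onego' undo_depth=2 redo_depth=0
After op 3 (undo): buf='one' undo_depth=1 redo_depth=1
After op 4 (delete): buf='o' undo_depth=2 redo_depth=0

Answer: o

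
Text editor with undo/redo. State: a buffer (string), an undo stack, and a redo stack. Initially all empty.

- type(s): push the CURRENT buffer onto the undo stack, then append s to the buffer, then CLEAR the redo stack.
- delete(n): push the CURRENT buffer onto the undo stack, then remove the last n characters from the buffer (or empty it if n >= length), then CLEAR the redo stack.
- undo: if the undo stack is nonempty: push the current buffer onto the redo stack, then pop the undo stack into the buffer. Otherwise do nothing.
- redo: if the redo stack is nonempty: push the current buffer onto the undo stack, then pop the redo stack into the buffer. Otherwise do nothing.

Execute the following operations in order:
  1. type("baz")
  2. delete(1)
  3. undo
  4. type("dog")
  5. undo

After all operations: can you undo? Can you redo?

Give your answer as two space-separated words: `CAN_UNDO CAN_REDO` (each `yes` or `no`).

After op 1 (type): buf='baz' undo_depth=1 redo_depth=0
After op 2 (delete): buf='ba' undo_depth=2 redo_depth=0
After op 3 (undo): buf='baz' undo_depth=1 redo_depth=1
After op 4 (type): buf='bazdog' undo_depth=2 redo_depth=0
After op 5 (undo): buf='baz' undo_depth=1 redo_depth=1

Answer: yes yes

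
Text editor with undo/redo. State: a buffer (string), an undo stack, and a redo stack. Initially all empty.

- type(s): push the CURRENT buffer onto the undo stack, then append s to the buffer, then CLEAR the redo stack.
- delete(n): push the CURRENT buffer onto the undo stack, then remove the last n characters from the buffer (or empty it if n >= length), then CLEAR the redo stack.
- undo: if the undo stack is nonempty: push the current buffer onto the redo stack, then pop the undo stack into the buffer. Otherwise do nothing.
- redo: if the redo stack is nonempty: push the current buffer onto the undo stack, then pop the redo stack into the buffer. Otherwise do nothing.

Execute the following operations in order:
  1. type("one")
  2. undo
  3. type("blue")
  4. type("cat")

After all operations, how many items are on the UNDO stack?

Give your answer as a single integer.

After op 1 (type): buf='one' undo_depth=1 redo_depth=0
After op 2 (undo): buf='(empty)' undo_depth=0 redo_depth=1
After op 3 (type): buf='blue' undo_depth=1 redo_depth=0
After op 4 (type): buf='bluecat' undo_depth=2 redo_depth=0

Answer: 2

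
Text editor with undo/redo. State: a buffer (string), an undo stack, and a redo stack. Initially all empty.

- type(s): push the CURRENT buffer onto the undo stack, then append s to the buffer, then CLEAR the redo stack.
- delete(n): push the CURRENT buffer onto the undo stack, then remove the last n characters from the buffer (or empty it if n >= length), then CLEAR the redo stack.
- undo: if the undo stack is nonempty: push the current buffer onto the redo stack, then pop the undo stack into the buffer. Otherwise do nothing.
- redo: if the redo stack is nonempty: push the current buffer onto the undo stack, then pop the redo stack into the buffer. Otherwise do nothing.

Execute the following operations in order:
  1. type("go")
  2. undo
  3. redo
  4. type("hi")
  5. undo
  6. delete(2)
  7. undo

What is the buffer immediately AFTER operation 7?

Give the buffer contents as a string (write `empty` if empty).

After op 1 (type): buf='go' undo_depth=1 redo_depth=0
After op 2 (undo): buf='(empty)' undo_depth=0 redo_depth=1
After op 3 (redo): buf='go' undo_depth=1 redo_depth=0
After op 4 (type): buf='gohi' undo_depth=2 redo_depth=0
After op 5 (undo): buf='go' undo_depth=1 redo_depth=1
After op 6 (delete): buf='(empty)' undo_depth=2 redo_depth=0
After op 7 (undo): buf='go' undo_depth=1 redo_depth=1

Answer: go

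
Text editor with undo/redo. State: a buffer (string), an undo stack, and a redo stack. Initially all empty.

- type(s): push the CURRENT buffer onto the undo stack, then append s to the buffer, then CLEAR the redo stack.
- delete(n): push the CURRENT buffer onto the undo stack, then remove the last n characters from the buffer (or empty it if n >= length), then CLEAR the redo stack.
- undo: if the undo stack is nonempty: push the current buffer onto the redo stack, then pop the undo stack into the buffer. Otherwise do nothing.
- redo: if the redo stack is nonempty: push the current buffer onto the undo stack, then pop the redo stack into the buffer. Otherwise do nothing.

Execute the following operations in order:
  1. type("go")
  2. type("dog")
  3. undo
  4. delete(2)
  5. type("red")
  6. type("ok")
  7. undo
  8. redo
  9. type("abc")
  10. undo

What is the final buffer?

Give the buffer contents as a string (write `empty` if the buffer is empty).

After op 1 (type): buf='go' undo_depth=1 redo_depth=0
After op 2 (type): buf='godog' undo_depth=2 redo_depth=0
After op 3 (undo): buf='go' undo_depth=1 redo_depth=1
After op 4 (delete): buf='(empty)' undo_depth=2 redo_depth=0
After op 5 (type): buf='red' undo_depth=3 redo_depth=0
After op 6 (type): buf='redok' undo_depth=4 redo_depth=0
After op 7 (undo): buf='red' undo_depth=3 redo_depth=1
After op 8 (redo): buf='redok' undo_depth=4 redo_depth=0
After op 9 (type): buf='redokabc' undo_depth=5 redo_depth=0
After op 10 (undo): buf='redok' undo_depth=4 redo_depth=1

Answer: redok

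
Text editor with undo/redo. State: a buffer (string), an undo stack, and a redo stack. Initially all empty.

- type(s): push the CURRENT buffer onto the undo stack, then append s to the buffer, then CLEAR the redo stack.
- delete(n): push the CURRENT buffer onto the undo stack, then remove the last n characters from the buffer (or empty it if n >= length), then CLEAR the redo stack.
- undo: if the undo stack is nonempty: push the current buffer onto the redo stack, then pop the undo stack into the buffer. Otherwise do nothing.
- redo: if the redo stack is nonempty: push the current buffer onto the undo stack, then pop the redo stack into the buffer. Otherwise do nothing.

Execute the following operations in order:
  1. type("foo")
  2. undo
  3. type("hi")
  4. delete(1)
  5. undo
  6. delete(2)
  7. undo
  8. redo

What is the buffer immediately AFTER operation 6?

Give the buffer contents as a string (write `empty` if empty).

After op 1 (type): buf='foo' undo_depth=1 redo_depth=0
After op 2 (undo): buf='(empty)' undo_depth=0 redo_depth=1
After op 3 (type): buf='hi' undo_depth=1 redo_depth=0
After op 4 (delete): buf='h' undo_depth=2 redo_depth=0
After op 5 (undo): buf='hi' undo_depth=1 redo_depth=1
After op 6 (delete): buf='(empty)' undo_depth=2 redo_depth=0

Answer: empty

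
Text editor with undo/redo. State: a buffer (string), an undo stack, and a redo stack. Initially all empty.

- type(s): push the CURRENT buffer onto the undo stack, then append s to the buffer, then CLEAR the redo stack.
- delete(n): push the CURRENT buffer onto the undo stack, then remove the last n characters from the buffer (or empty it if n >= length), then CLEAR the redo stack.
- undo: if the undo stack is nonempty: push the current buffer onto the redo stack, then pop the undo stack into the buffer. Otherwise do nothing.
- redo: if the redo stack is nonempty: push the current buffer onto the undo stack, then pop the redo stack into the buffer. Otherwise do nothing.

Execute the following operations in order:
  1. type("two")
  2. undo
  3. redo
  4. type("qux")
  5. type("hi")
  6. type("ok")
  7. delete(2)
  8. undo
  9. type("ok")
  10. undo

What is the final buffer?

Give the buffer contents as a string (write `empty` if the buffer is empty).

After op 1 (type): buf='two' undo_depth=1 redo_depth=0
After op 2 (undo): buf='(empty)' undo_depth=0 redo_depth=1
After op 3 (redo): buf='two' undo_depth=1 redo_depth=0
After op 4 (type): buf='twoqux' undo_depth=2 redo_depth=0
After op 5 (type): buf='twoquxhi' undo_depth=3 redo_depth=0
After op 6 (type): buf='twoquxhiok' undo_depth=4 redo_depth=0
After op 7 (delete): buf='twoquxhi' undo_depth=5 redo_depth=0
After op 8 (undo): buf='twoquxhiok' undo_depth=4 redo_depth=1
After op 9 (type): buf='twoquxhiokok' undo_depth=5 redo_depth=0
After op 10 (undo): buf='twoquxhiok' undo_depth=4 redo_depth=1

Answer: twoquxhiok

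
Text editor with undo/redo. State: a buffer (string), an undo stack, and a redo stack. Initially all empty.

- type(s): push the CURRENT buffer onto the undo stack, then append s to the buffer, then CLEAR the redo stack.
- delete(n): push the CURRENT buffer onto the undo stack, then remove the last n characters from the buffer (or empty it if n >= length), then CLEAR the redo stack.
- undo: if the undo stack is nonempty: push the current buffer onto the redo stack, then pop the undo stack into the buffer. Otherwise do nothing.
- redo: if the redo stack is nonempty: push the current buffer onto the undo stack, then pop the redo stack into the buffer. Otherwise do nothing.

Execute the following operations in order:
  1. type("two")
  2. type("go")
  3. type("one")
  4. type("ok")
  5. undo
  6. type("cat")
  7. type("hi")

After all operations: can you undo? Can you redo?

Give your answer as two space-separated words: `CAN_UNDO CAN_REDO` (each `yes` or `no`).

Answer: yes no

Derivation:
After op 1 (type): buf='two' undo_depth=1 redo_depth=0
After op 2 (type): buf='twogo' undo_depth=2 redo_depth=0
After op 3 (type): buf='twogoone' undo_depth=3 redo_depth=0
After op 4 (type): buf='twogooneok' undo_depth=4 redo_depth=0
After op 5 (undo): buf='twogoone' undo_depth=3 redo_depth=1
After op 6 (type): buf='twogoonecat' undo_depth=4 redo_depth=0
After op 7 (type): buf='twogoonecathi' undo_depth=5 redo_depth=0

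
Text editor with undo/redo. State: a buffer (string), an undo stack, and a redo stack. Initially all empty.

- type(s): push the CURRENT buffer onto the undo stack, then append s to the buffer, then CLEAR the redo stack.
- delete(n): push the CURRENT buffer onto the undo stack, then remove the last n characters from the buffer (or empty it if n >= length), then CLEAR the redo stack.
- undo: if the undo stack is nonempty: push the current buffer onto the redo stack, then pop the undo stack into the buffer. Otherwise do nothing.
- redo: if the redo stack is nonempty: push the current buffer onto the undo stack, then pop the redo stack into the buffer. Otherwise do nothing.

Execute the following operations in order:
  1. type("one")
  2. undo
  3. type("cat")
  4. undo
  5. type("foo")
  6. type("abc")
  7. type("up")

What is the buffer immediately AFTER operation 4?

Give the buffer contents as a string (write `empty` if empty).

Answer: empty

Derivation:
After op 1 (type): buf='one' undo_depth=1 redo_depth=0
After op 2 (undo): buf='(empty)' undo_depth=0 redo_depth=1
After op 3 (type): buf='cat' undo_depth=1 redo_depth=0
After op 4 (undo): buf='(empty)' undo_depth=0 redo_depth=1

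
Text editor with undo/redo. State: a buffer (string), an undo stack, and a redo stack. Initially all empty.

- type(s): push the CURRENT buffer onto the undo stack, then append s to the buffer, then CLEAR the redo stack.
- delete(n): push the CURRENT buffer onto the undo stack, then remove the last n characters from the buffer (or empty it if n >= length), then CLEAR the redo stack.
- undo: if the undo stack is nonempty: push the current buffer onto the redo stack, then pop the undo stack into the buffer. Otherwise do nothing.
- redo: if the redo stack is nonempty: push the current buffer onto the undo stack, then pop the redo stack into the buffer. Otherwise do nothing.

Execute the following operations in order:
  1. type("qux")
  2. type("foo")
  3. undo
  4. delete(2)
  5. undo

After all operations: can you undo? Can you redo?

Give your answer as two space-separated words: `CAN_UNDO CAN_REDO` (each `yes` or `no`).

After op 1 (type): buf='qux' undo_depth=1 redo_depth=0
After op 2 (type): buf='quxfoo' undo_depth=2 redo_depth=0
After op 3 (undo): buf='qux' undo_depth=1 redo_depth=1
After op 4 (delete): buf='q' undo_depth=2 redo_depth=0
After op 5 (undo): buf='qux' undo_depth=1 redo_depth=1

Answer: yes yes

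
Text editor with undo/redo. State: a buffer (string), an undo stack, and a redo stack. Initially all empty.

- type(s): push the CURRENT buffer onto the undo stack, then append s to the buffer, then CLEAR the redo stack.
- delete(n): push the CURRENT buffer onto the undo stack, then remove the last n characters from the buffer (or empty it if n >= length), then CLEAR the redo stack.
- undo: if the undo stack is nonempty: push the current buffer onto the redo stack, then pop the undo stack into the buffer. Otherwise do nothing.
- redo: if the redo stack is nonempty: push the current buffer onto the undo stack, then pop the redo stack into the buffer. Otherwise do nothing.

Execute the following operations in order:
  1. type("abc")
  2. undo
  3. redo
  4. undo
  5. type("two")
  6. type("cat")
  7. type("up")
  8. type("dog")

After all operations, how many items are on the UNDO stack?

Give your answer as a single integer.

After op 1 (type): buf='abc' undo_depth=1 redo_depth=0
After op 2 (undo): buf='(empty)' undo_depth=0 redo_depth=1
After op 3 (redo): buf='abc' undo_depth=1 redo_depth=0
After op 4 (undo): buf='(empty)' undo_depth=0 redo_depth=1
After op 5 (type): buf='two' undo_depth=1 redo_depth=0
After op 6 (type): buf='twocat' undo_depth=2 redo_depth=0
After op 7 (type): buf='twocatup' undo_depth=3 redo_depth=0
After op 8 (type): buf='twocatupdog' undo_depth=4 redo_depth=0

Answer: 4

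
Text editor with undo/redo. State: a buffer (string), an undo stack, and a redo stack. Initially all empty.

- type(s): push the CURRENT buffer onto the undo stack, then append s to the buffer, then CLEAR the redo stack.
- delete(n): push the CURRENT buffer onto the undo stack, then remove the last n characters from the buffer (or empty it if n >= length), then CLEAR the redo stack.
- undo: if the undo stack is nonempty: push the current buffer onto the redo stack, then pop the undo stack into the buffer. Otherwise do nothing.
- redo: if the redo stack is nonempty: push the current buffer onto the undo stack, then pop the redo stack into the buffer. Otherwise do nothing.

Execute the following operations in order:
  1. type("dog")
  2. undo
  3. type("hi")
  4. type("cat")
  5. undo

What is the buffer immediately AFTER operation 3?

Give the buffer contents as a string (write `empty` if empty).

After op 1 (type): buf='dog' undo_depth=1 redo_depth=0
After op 2 (undo): buf='(empty)' undo_depth=0 redo_depth=1
After op 3 (type): buf='hi' undo_depth=1 redo_depth=0

Answer: hi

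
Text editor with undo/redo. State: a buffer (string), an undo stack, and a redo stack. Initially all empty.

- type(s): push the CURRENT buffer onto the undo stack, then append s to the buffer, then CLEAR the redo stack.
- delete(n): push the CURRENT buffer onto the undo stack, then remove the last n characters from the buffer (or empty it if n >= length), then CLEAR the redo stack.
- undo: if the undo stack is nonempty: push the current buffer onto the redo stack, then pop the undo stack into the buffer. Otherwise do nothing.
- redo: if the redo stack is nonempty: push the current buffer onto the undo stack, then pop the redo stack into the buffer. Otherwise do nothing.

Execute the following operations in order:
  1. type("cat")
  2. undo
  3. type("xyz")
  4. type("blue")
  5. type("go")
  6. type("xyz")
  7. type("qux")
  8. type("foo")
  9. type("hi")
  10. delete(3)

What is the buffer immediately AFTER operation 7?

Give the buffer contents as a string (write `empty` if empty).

Answer: xyzbluegoxyzqux

Derivation:
After op 1 (type): buf='cat' undo_depth=1 redo_depth=0
After op 2 (undo): buf='(empty)' undo_depth=0 redo_depth=1
After op 3 (type): buf='xyz' undo_depth=1 redo_depth=0
After op 4 (type): buf='xyzblue' undo_depth=2 redo_depth=0
After op 5 (type): buf='xyzbluego' undo_depth=3 redo_depth=0
After op 6 (type): buf='xyzbluegoxyz' undo_depth=4 redo_depth=0
After op 7 (type): buf='xyzbluegoxyzqux' undo_depth=5 redo_depth=0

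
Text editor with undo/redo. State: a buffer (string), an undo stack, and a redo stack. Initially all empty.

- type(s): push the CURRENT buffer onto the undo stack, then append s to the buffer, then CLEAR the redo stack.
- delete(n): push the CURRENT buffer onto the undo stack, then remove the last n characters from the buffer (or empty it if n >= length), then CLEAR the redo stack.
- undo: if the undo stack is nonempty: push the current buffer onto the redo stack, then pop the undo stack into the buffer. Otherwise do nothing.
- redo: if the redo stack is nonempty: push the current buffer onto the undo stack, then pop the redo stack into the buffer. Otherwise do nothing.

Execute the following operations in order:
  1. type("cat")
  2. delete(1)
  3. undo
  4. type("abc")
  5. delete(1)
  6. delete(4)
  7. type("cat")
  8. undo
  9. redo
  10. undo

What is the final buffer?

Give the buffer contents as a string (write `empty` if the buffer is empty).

Answer: c

Derivation:
After op 1 (type): buf='cat' undo_depth=1 redo_depth=0
After op 2 (delete): buf='ca' undo_depth=2 redo_depth=0
After op 3 (undo): buf='cat' undo_depth=1 redo_depth=1
After op 4 (type): buf='catabc' undo_depth=2 redo_depth=0
After op 5 (delete): buf='catab' undo_depth=3 redo_depth=0
After op 6 (delete): buf='c' undo_depth=4 redo_depth=0
After op 7 (type): buf='ccat' undo_depth=5 redo_depth=0
After op 8 (undo): buf='c' undo_depth=4 redo_depth=1
After op 9 (redo): buf='ccat' undo_depth=5 redo_depth=0
After op 10 (undo): buf='c' undo_depth=4 redo_depth=1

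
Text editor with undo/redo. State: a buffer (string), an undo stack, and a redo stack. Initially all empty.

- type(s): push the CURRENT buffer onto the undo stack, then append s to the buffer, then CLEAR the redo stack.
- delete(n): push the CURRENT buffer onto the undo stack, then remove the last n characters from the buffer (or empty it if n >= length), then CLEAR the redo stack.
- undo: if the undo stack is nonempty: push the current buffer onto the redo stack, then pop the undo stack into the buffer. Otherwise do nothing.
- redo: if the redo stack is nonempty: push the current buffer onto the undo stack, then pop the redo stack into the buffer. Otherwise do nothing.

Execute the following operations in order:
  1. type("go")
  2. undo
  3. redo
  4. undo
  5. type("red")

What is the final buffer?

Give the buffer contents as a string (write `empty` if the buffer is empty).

Answer: red

Derivation:
After op 1 (type): buf='go' undo_depth=1 redo_depth=0
After op 2 (undo): buf='(empty)' undo_depth=0 redo_depth=1
After op 3 (redo): buf='go' undo_depth=1 redo_depth=0
After op 4 (undo): buf='(empty)' undo_depth=0 redo_depth=1
After op 5 (type): buf='red' undo_depth=1 redo_depth=0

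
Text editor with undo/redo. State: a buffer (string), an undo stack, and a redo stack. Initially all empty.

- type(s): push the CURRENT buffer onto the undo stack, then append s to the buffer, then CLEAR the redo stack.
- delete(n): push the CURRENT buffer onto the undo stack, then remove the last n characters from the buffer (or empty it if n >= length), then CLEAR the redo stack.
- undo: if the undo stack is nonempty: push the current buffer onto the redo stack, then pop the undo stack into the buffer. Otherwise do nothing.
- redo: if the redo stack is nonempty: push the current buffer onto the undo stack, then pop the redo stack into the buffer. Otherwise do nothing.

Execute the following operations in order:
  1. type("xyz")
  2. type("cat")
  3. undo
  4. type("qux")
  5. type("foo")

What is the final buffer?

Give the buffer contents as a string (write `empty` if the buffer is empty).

Answer: xyzquxfoo

Derivation:
After op 1 (type): buf='xyz' undo_depth=1 redo_depth=0
After op 2 (type): buf='xyzcat' undo_depth=2 redo_depth=0
After op 3 (undo): buf='xyz' undo_depth=1 redo_depth=1
After op 4 (type): buf='xyzqux' undo_depth=2 redo_depth=0
After op 5 (type): buf='xyzquxfoo' undo_depth=3 redo_depth=0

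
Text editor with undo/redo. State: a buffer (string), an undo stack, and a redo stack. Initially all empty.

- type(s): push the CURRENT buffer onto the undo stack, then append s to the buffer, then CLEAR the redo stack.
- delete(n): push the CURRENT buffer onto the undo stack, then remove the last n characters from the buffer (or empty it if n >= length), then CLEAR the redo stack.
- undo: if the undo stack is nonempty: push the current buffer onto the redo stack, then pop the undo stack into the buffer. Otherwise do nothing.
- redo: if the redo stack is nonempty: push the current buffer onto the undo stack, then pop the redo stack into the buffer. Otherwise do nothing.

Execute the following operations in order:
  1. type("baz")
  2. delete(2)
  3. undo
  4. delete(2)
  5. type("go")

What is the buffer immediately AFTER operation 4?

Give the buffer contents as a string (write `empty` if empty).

Answer: b

Derivation:
After op 1 (type): buf='baz' undo_depth=1 redo_depth=0
After op 2 (delete): buf='b' undo_depth=2 redo_depth=0
After op 3 (undo): buf='baz' undo_depth=1 redo_depth=1
After op 4 (delete): buf='b' undo_depth=2 redo_depth=0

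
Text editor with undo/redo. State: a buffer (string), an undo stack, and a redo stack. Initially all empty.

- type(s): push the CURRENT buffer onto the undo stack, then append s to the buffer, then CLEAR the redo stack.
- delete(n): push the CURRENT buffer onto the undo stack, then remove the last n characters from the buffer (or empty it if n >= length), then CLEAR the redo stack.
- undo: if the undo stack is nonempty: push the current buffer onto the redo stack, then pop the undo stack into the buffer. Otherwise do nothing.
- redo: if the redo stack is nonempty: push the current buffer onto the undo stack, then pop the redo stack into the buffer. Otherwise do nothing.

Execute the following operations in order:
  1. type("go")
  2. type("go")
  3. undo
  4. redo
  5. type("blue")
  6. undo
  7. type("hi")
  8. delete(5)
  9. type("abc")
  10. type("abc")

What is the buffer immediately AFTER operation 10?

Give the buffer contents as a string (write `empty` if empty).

After op 1 (type): buf='go' undo_depth=1 redo_depth=0
After op 2 (type): buf='gogo' undo_depth=2 redo_depth=0
After op 3 (undo): buf='go' undo_depth=1 redo_depth=1
After op 4 (redo): buf='gogo' undo_depth=2 redo_depth=0
After op 5 (type): buf='gogoblue' undo_depth=3 redo_depth=0
After op 6 (undo): buf='gogo' undo_depth=2 redo_depth=1
After op 7 (type): buf='gogohi' undo_depth=3 redo_depth=0
After op 8 (delete): buf='g' undo_depth=4 redo_depth=0
After op 9 (type): buf='gabc' undo_depth=5 redo_depth=0
After op 10 (type): buf='gabcabc' undo_depth=6 redo_depth=0

Answer: gabcabc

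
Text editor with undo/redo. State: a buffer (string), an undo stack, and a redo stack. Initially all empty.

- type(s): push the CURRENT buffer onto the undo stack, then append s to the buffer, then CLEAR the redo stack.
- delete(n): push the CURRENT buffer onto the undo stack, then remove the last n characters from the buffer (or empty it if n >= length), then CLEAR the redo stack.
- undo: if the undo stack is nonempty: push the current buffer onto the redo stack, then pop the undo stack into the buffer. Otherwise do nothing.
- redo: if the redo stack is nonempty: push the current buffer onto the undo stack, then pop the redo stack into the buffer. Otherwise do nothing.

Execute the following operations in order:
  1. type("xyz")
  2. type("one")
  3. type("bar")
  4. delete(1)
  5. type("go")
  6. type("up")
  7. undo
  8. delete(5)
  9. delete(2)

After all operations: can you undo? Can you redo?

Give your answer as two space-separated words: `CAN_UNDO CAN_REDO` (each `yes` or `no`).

Answer: yes no

Derivation:
After op 1 (type): buf='xyz' undo_depth=1 redo_depth=0
After op 2 (type): buf='xyzone' undo_depth=2 redo_depth=0
After op 3 (type): buf='xyzonebar' undo_depth=3 redo_depth=0
After op 4 (delete): buf='xyzoneba' undo_depth=4 redo_depth=0
After op 5 (type): buf='xyzonebago' undo_depth=5 redo_depth=0
After op 6 (type): buf='xyzonebagoup' undo_depth=6 redo_depth=0
After op 7 (undo): buf='xyzonebago' undo_depth=5 redo_depth=1
After op 8 (delete): buf='xyzon' undo_depth=6 redo_depth=0
After op 9 (delete): buf='xyz' undo_depth=7 redo_depth=0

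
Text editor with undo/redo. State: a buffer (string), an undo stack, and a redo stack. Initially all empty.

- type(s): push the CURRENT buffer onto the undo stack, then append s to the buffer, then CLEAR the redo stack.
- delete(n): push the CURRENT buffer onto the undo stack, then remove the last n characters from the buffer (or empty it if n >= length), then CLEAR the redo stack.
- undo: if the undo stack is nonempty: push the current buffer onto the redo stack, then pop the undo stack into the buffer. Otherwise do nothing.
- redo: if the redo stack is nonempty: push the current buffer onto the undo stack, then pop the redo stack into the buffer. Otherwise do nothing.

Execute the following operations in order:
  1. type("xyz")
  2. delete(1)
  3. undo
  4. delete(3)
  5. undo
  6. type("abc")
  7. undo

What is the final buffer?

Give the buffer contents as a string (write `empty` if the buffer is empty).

Answer: xyz

Derivation:
After op 1 (type): buf='xyz' undo_depth=1 redo_depth=0
After op 2 (delete): buf='xy' undo_depth=2 redo_depth=0
After op 3 (undo): buf='xyz' undo_depth=1 redo_depth=1
After op 4 (delete): buf='(empty)' undo_depth=2 redo_depth=0
After op 5 (undo): buf='xyz' undo_depth=1 redo_depth=1
After op 6 (type): buf='xyzabc' undo_depth=2 redo_depth=0
After op 7 (undo): buf='xyz' undo_depth=1 redo_depth=1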